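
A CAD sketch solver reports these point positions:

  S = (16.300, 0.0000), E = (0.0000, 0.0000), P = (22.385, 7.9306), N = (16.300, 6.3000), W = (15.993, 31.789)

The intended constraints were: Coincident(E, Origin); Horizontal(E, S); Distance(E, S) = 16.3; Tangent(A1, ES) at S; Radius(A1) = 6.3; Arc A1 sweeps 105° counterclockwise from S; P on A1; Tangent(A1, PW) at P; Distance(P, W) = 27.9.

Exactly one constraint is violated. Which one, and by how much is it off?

Distance(P, W) = 27.9 — off by 3.20.

E = (0.00, 0.00) ✓; E.y = 0.00, S.y = 0.00 ✓; |ES| = 16.30 ✓; ∠(NS, SE) = 90.00° ✓; |NS| = 6.300 ✓; bearing(N→P) − bearing(N→S) = 105.0° ✓; |NP| = 6.300 ✓; ∠(NP, PW) = 90.00° ✓; |PW| = 24.70 ✗.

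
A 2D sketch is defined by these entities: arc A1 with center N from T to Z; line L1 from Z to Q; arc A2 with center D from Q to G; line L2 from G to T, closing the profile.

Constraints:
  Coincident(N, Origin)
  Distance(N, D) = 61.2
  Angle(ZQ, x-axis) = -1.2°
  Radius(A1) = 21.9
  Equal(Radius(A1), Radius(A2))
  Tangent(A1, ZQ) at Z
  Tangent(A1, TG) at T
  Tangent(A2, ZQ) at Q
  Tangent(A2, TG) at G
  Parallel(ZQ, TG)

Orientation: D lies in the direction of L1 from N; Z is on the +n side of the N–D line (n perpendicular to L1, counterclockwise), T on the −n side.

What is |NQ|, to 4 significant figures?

65.00

The slot axis is L1's direction at -1.2°, so u = (cos -1.2°, sin -1.2°) = (0.9998, -0.02094) and n = (−sin -1.2°, cos -1.2°) = (0.02094, 0.9998). N is at the origin and D lies 61.2 along u from N, so D = 61.2·u = (61.19, -1.282). Tangency of A1 to both parallel lines with radius 21.9 puts Z and T at N ± 21.9·n: Z = (0.4586, 21.90), T = (-0.4586, -21.90). Equal radii place Q and G the same way about D: Q = D + 21.9·n = (61.65, 20.61), G = D − 21.9·n = (60.73, -23.18). Then |NQ| = |Q − N| = 65.00.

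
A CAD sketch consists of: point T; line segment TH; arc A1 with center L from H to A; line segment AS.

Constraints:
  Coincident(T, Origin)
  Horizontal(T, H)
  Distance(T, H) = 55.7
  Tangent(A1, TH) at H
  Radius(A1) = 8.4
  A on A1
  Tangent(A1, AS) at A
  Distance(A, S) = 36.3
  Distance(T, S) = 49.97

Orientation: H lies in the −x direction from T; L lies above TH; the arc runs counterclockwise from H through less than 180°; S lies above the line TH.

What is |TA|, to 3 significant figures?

48.3

Checks: ∠(LH, HT) = 90.00° ✓; |LH| = 8.400 ✓; |LA| = 8.400 ✓; ∠(LA, AS) = 90.00° ✓; |AS| = 36.30 ✓; |TS| = 49.97 ✓.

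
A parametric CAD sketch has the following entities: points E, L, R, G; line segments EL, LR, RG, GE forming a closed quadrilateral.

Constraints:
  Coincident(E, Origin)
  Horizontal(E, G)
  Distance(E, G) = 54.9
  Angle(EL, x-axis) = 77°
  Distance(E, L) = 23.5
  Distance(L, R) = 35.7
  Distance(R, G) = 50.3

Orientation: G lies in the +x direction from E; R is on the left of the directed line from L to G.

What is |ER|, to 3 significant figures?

56.1

E is at the origin; EG is horizontal with |EG| = 54.9 and G in +x, so G = (54.9, 0). EL runs at 77.0° with |EL| = 23.5, so L = (5.29, 22.9). R is determined by |LR| = 35.7 and |RG| = 50.3 together: it lies at the intersection of circle(L, 35.7) and circle(G, 50.3). With |LG| = 54.6, the foot of the radical line on LG is 15.8 from L and the perpendicular offset is √(35.7² − 15.8²) = 32.0. Taking the left-of-LG solution: R = (33.1, 45.3).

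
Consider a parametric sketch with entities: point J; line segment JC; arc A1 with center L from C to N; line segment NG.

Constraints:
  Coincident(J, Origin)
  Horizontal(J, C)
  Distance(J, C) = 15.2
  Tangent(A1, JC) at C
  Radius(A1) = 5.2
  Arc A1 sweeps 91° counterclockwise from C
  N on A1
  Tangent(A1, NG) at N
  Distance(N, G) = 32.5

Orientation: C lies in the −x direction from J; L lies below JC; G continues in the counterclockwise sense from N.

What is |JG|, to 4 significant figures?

42.67

On A1, C sits at bearing 90° from L; a 91° counterclockwise sweep puts N at bearing 181°, so N = L + 5.2·(cos 181°, sin 181°) = (-20.40, -5.291). A1 meets NG tangentially, so LN is at right angles to NG, so NG runs along (−sin 181°, cos 181°); with |NG| = 32.5, G = (-19.83, -37.79). Then |JG| = |G − J| = 42.67.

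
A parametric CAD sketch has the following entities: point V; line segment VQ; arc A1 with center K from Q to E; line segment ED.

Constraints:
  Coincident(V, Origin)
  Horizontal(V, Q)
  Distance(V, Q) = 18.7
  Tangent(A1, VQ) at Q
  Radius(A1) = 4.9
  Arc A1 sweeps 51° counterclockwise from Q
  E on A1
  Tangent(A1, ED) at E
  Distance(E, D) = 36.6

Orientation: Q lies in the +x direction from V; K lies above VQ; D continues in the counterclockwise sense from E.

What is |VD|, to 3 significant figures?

54.7

V is at the origin; VQ is horizontal with |VQ| = 18.7 and Q on the +x side, so Q = (18.7, 0.00). A1 meets VQ tangentially, so KQ is at right angles to VQ, so K = Q + (0, 4.9) = (18.7, 4.90). On A1, Q sits at bearing -90° from K; a 51° counterclockwise sweep puts E at bearing -39°, so E = K + 4.9·(cos -39°, sin -39°) = (22.5, 1.82). The tangent condition forces KE to be normal to ED, so ED runs along (−sin -39°, cos -39°); with |ED| = 36.6, D = (45.5, 30.3). Then |VD| = |D − V| = 54.7.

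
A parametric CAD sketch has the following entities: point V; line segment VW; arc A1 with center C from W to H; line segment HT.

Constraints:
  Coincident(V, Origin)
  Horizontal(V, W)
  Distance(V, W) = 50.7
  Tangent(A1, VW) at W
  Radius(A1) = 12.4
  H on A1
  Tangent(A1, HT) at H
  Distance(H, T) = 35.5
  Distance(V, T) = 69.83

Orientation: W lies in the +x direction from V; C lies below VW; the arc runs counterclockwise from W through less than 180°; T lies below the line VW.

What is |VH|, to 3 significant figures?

41.9

Checks: V.y = 0.00, W.y = 0.00 ✓; ∠(CW, WV) = 90.00° ✓; |CH| = 12.40 ✓; ∠(CH, HT) = 90.00° ✓; |HT| = 35.50 ✓; |VT| = 69.83 ✓.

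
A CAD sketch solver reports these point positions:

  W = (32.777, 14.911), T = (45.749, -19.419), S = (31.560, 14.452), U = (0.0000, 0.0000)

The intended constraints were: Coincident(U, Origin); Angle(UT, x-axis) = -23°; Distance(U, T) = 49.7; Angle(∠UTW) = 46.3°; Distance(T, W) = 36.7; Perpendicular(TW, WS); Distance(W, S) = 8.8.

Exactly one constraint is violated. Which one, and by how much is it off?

Distance(W, S) = 8.8 — off by 7.50.

U = (0.00, 0.00) ✓; UT at -23.00° ✓; |UT| = 49.70 ✓; ∠UTW = 46.30° ✓; |TW| = 36.70 ✓; ∠(TW, WS) = 89.96° ✓; |WS| = 1.301 ✗.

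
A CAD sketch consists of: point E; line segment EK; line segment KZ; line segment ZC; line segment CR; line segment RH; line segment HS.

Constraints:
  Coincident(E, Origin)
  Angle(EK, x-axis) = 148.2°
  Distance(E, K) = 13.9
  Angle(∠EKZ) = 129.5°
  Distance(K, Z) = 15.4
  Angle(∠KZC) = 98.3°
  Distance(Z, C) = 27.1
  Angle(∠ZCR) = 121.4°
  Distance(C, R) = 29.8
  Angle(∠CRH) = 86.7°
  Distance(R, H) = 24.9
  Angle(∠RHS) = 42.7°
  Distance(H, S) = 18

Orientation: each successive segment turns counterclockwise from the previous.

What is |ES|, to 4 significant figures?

20.19

E is at the origin; EK runs at 148.2° with length 13.9, so K = (-11.81, 7.325). ∠EKZ = 129.5° gives KZ at -161.3° from the x-axis; with |KZ| = 15.4, Z = (-26.40, 2.387). ∠KZC = 98.3° gives ZC at -79.60° from the x-axis; with |ZC| = 27.1, C = (-21.51, -24.27). ∠ZCR = 121.4° gives CR at -21.00° from the x-axis; with |CR| = 29.8, R = (6.312, -34.95). ∠CRH = 86.7° gives RH at 72.30° from the x-axis; with |RH| = 24.9, H = (13.88, -11.23). ∠RHS = 42.7° gives HS at -150.4° from the x-axis; with |HS| = 18.0, S = (-1.768, -20.12). Then |ES| = |S − E| = 20.19.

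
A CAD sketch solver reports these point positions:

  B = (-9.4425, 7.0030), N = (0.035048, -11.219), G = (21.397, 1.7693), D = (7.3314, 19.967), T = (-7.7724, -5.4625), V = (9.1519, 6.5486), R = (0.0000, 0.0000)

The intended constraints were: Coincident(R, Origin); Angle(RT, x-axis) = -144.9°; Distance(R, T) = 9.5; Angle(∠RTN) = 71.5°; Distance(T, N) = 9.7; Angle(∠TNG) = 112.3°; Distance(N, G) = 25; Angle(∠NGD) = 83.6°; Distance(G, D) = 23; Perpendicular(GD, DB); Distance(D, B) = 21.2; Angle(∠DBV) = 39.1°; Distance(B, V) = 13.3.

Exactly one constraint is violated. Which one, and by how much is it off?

Distance(B, V) = 13.3 — off by 5.30.

R = (0.00, 0.00) ✓; RT at -144.9° ✓; |RT| = 9.500 ✓; ∠RTN = 71.50° ✓; |TN| = 9.700 ✓; ∠TNG = 112.3° ✓; |NG| = 25.00 ✓; ∠NGD = 83.60° ✓; |GD| = 23.00 ✓; ∠(GD, DB) = 90.00° ✓; |DB| = 21.20 ✓; ∠DBV = 39.10° ✓; |BV| = 18.60 ✗.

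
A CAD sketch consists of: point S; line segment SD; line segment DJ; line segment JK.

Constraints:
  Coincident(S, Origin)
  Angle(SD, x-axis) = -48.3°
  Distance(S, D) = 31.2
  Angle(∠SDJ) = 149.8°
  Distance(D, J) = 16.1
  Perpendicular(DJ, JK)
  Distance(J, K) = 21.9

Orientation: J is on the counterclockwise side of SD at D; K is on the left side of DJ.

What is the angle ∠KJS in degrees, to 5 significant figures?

69.977°

S is at the origin; SD runs at -48.3° with length 31.2, so D = 31.2·(cos -48.3°, sin -48.3°) = (20.755, -23.295). ∠SDJ = 149.8°, so DJ runs at -48.3° + (180° − 149.8°) = -18.100° from the x-axis; with |DJ| = 16.1, J = D + 16.1·(cos -18.100°, sin -18.100°) = (36.058, -28.297). DJ ⟂ JK; with |JK| = 21.9 on the left of DJ, K = J + 21.9·(0.31068, 0.95052) = (42.862, -7.4807). Then cos ∠KJS = JK·JS / (|JK||JS|), giving 69.977°.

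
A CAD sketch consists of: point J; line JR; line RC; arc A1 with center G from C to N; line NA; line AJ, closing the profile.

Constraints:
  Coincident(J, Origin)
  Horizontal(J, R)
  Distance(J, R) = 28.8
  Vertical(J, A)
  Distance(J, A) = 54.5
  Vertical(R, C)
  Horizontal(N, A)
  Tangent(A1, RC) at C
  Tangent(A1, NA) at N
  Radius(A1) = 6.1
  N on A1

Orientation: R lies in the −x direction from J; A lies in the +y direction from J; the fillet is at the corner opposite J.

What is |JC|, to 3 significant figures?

56.3

J is at the origin; J and R share the same y with |JR| = 28.8 and R on the −x side, so R = (-28.8, 0.00). J and A share the same x with |JA| = 54.5 and A on the +y side, so A = (0.00, 54.5). The virtual corner opposite J is at (-28.8, 54.5). A1 meets RC tangentially, so GC is at right angles to RC and A1 meets NA tangentially, so GN is at right angles to NA, with radius 6.1, so the center G sits 6.1 in from both sides at G = (-22.7, 48.4). That places the tangent points at C = (-28.8, 48.4) on RC and N = (-22.7, 54.5) on NA. Then |JC| = |C − J| = 56.3.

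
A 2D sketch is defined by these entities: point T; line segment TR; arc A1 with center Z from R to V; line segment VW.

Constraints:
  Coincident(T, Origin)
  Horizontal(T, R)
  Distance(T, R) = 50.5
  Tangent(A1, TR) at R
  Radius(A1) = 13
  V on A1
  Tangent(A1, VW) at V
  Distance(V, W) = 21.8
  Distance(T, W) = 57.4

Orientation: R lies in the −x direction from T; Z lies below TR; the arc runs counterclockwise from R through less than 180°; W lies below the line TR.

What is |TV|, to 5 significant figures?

63.516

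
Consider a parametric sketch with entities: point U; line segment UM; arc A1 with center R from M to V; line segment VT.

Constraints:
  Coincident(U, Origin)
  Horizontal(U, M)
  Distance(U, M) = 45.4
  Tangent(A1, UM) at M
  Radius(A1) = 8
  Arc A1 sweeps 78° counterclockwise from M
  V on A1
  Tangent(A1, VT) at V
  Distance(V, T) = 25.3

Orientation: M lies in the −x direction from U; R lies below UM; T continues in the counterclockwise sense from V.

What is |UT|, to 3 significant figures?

66.2

On A1, M sits at bearing 90° from R; a 78° counterclockwise sweep puts V at bearing 168°, so V = R + 8.0·(cos 168°, sin 168°) = (-53.2, -6.34). Since A1 is tangent to VT there, RV ⟂ VT, so VT runs along (−sin 168°, cos 168°); with |VT| = 25.3, T = (-58.5, -31.1). Then |UT| = |T − U| = 66.2.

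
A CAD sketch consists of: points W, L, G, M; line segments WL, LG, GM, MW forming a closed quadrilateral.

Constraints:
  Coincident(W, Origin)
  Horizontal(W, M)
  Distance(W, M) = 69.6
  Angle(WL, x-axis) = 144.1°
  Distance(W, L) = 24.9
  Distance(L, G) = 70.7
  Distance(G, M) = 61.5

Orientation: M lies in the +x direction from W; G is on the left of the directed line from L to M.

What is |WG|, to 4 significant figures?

66.06

W is at the origin; W and M share the same y with |WM| = 69.6 and M in +x, so M = (69.6, 0). WL runs at 144.1° with |WL| = 24.9, so L = (-20.17, 14.60). G is determined by |LG| = 70.7 and |GM| = 61.5 together: it lies at the intersection of circle(L, 70.7) and circle(M, 61.5). With |LM| = 90.95, the foot of the radical line on LM is 52.16 from L and the perpendicular offset is √(70.7² − 52.16²) = 47.73. Taking the left-of-LM solution: G = (38.98, 53.33).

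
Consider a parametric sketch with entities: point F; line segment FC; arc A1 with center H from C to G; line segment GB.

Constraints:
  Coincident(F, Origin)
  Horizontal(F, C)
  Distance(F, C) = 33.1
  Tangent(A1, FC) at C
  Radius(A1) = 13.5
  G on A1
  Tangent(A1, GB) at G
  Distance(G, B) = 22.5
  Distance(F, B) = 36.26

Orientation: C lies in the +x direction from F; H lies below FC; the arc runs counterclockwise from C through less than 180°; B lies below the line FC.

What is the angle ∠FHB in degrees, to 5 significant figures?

69.676°

F is at the origin; FC is horizontal with |FC| = 33.1 and C on the +x side, so C = (33.100, 0.0000). The tangent condition forces HC to be normal to FC, so H = C + (0, -13.5) = (33.100, -13.500). Since HG ⟂ GB (tangency), |HB| = √(13.5² + 22.5²) = 26.239 regardless of where G sits on A1. So B lies on both circle(F, 36.26) and circle(H, 26.239); the below-FC intersection is B = (15.369, -32.842). G is the foot of the tangent from B: G = (19.873, -10.797).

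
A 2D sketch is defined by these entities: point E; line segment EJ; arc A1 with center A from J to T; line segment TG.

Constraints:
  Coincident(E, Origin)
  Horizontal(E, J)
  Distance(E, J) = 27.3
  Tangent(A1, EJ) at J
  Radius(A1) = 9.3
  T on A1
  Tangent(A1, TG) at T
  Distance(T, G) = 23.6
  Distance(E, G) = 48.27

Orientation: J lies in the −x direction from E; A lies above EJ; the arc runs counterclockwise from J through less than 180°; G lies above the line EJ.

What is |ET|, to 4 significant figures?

25.06

E is at the origin; E and J share the same y with |EJ| = 27.3 and J on the −x side, so J = (-27.30, 0.000). A1 meets EJ tangentially, so AJ is at right angles to EJ, so A = J + (0, 9.3) = (-27.30, 9.300). Since AT ⟂ TG (tangency), |AG| = √(9.3² + 23.6²) = 25.37 regardless of where T sits on A1. So G lies on both circle(E, 48.27) and circle(A, 25.37); the above-EJ intersection is G = (-34.69, 33.57). T is the foot of the tangent from G: T = (-20.02, 15.08).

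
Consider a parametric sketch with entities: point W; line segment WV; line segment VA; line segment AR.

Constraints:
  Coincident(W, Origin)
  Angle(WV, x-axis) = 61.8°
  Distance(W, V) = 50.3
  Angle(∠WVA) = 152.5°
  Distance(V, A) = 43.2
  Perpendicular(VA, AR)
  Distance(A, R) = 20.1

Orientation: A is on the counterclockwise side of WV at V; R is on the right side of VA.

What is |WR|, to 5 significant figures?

97.923

∠WVA = 152.5°, so VA runs at 61.8° + (180° − 152.5°) = 89.300° from the x-axis; with |VA| = 43.2, A = V + 43.2·(cos 89.300°, sin 89.300°) = (24.297, 87.526). VA is perpendicular to AR; with |AR| = 20.1 on the right of VA, R = A + 20.1·(0.99993, -0.012217) = (44.396, 87.281). Then |WR| = |R − W| = 97.923.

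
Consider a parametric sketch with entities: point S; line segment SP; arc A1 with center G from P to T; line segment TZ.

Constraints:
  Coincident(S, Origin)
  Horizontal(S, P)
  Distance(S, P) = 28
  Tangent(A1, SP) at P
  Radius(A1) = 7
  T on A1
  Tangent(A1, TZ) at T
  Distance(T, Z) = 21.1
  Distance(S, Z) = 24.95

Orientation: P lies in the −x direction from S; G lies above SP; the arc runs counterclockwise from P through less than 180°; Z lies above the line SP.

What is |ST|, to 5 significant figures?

22.173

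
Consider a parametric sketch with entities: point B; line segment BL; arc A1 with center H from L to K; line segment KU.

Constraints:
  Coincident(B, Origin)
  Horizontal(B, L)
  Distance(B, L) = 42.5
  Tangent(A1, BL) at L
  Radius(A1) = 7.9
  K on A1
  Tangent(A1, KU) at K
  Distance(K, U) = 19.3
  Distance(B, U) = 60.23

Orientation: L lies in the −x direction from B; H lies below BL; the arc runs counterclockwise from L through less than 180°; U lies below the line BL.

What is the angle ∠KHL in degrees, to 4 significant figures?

75.53°

B is at the origin; B and L share the same y with |BL| = 42.5 and L on the −x side, so L = (-42.50, 0.000). Tangency of A1 to BL means the radius HL is perpendicular to BL, so H = L + (0, -7.9) = (-42.50, -7.900). Since HK ⟂ KU (tangency), |HU| = √(7.9² + 19.3²) = 20.85 regardless of where K sits on A1. So U lies on both circle(B, 60.23) and circle(H, 20.85); the below-BL intersection is U = (-54.97, -24.61). K is the foot of the tangent from U: K = (-50.15, -5.927).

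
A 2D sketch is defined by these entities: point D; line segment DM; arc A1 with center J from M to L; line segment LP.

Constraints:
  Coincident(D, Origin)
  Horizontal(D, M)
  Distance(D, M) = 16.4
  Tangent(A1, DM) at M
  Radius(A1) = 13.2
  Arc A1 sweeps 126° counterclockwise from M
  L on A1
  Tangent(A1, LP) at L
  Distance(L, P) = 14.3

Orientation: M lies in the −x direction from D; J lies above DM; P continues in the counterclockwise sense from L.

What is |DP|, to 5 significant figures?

35.463

On A1, M sits at bearing -90° from J; a 126° counterclockwise sweep puts L at bearing 36°, so L = J + 13.2·(cos 36°, sin 36°) = (-5.7210, 20.959). Tangency of A1 to LP means the radius JL is perpendicular to LP, so LP runs along (−sin 36°, cos 36°); with |LP| = 14.3, P = (-14.126, 32.528). Then |DP| = |P − D| = 35.463.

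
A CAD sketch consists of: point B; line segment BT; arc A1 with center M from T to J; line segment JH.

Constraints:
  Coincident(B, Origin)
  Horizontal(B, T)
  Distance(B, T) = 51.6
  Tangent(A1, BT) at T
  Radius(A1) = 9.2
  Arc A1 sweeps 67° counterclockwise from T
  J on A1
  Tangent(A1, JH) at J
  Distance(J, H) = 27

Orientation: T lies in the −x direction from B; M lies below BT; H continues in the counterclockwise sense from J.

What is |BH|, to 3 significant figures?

76.9

B is at the origin; B and T share the same y with |BT| = 51.6 and T on the −x side, so T = (-51.6, 0.00). Tangency of A1 to BT means the radius MT is perpendicular to BT, so M = T + (0, -9.2) = (-51.6, -9.20). On A1, T sits at bearing 90° from M; a 67° counterclockwise sweep puts J at bearing 157°, so J = M + 9.2·(cos 157°, sin 157°) = (-60.1, -5.61). The tangent condition forces MJ to be normal to JH, so JH runs along (−sin 157°, cos 157°); with |JH| = 27.0, H = (-70.6, -30.5). Then |BH| = |H − B| = 76.9.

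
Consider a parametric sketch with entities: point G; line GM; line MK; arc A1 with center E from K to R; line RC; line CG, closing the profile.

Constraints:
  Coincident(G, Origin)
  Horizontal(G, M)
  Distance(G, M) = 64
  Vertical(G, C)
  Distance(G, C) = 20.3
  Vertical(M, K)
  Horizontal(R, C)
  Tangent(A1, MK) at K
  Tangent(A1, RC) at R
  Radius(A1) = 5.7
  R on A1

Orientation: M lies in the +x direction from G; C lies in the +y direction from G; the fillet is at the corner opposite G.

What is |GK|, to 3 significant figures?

65.6

G is at the origin; GM is horizontal with |GM| = 64.0 and M on the +x side, so M = (64.0, 0.00). G and C share the same x with |GC| = 20.3 and C on the +y side, so C = (0.00, 20.3). The virtual corner opposite G is at (64.0, 20.3). The tangent condition forces EK to be normal to MK and tangency of A1 to RC means the radius ER is perpendicular to RC, with radius 5.7, so the center E sits 5.7 in from both sides at E = (58.3, 14.6). That places the tangent points at K = (64.0, 14.6) on MK and R = (58.3, 20.3) on RC. Then |GK| = |K − G| = 65.6.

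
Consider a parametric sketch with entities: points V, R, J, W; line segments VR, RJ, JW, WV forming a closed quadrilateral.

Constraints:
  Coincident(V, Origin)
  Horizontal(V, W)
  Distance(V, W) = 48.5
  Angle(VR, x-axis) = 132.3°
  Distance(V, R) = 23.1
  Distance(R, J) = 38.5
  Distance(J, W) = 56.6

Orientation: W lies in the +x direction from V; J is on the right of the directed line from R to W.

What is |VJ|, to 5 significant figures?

20.312

Checks: |RJ| = 38.50 ✓; |JW| = 56.60 ✓.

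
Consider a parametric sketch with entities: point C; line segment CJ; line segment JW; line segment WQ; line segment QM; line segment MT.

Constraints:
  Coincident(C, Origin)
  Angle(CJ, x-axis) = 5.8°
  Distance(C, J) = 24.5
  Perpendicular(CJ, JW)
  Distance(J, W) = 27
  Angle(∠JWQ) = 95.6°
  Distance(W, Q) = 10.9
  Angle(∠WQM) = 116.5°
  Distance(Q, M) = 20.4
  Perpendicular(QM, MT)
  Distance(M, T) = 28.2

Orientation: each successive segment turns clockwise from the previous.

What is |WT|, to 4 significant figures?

31.28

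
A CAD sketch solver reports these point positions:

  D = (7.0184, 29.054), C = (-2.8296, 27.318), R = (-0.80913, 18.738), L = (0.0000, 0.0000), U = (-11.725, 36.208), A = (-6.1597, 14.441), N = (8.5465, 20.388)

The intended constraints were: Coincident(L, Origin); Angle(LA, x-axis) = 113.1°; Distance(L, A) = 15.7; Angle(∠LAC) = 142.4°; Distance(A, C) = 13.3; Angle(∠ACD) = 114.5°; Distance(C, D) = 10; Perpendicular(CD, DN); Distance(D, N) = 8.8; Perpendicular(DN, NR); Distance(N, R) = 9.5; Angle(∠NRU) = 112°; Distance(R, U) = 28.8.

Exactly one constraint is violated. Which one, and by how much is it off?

Distance(R, U) = 28.8 — off by 8.20.

L = (0.00, 0.00) ✓; LA at 113.1° ✓; |LA| = 15.70 ✓; ∠LAC = 142.4° ✓; |AC| = 13.30 ✓; ∠ACD = 114.5° ✓; |CD| = 10.00 ✓; ∠(CD, DN) = 90.00° ✓; |DN| = 8.800 ✓; ∠(DN, NR) = 90.00° ✓; |NR| = 9.500 ✓; ∠NRU = 112.0° ✓; |RU| = 20.60 ✗.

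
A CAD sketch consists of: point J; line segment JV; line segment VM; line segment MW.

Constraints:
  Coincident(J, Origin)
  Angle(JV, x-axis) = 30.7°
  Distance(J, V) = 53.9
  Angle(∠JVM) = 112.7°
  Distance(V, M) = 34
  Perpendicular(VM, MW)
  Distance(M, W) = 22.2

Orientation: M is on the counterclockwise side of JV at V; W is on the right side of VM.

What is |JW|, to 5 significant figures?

90.423

J is at the origin; JV runs at 30.7° with length 53.9, so V = 53.9·(cos 30.7°, sin 30.7°) = (46.346, 27.518). ∠JVM = 112.7°, so VM runs at 30.7° + (180° − 112.7°) = 98.000° from the x-axis; with |VM| = 34.0, M = V + 34.0·(cos 98.000°, sin 98.000°) = (41.614, 61.187). VM ⟂ MW; with |MW| = 22.2 on the right of VM, W = M + 22.2·(0.99027, 0.13917) = (63.598, 64.277). Then |JW| = |W − J| = 90.423.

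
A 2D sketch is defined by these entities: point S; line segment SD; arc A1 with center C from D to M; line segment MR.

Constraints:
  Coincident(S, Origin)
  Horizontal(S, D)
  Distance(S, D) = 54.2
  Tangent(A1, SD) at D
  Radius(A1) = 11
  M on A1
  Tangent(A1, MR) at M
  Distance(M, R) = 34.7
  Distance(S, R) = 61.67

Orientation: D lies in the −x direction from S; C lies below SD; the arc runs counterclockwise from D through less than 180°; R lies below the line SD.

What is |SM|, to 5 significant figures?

65.378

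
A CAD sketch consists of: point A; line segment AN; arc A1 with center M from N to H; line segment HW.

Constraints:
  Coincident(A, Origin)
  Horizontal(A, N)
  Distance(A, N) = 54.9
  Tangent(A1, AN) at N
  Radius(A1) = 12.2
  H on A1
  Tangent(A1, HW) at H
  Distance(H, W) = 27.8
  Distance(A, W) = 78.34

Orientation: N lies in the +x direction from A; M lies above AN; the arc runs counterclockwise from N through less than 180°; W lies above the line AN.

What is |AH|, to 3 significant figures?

68.2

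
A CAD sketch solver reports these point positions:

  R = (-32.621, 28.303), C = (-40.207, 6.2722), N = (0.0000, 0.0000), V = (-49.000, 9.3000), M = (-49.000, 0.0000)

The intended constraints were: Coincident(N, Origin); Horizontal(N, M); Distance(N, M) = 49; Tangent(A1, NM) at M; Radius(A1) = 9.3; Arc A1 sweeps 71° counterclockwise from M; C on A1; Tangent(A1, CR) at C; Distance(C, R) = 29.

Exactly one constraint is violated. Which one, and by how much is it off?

Distance(C, R) = 29 — off by 5.70.

N = (0.00, 0.00) ✓; N.y = 0.00, M.y = 0.00 ✓; |NM| = 49.00 ✓; ∠(VM, MN) = 90.00° ✓; |VM| = 9.300 ✓; bearing(V→C) − bearing(V→M) = 71.00° ✓; |VC| = 9.300 ✓; ∠(VC, CR) = 90.00° ✓; |CR| = 23.30 ✗.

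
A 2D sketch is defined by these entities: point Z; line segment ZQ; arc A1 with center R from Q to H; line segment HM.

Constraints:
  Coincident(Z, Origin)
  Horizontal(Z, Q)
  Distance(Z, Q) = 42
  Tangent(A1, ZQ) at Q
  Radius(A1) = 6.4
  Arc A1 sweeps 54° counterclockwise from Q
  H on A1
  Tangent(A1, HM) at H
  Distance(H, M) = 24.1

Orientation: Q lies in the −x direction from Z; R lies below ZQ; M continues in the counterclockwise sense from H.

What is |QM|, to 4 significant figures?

29.40

Z is at the origin; Z and Q share the same y with |ZQ| = 42.0 and Q on the −x side, so Q = (-42.00, 0.000). The tangent condition forces RQ to be normal to ZQ, so R = Q + (0, -6.4) = (-42.00, -6.400). On A1, Q sits at bearing 90° from R; a 54° counterclockwise sweep puts H at bearing 144°, so H = R + 6.4·(cos 144°, sin 144°) = (-47.18, -2.638). The tangent condition forces RH to be normal to HM, so HM runs along (−sin 144°, cos 144°); with |HM| = 24.1, M = (-61.34, -22.14). Then |QM| = |M − Q| = 29.40.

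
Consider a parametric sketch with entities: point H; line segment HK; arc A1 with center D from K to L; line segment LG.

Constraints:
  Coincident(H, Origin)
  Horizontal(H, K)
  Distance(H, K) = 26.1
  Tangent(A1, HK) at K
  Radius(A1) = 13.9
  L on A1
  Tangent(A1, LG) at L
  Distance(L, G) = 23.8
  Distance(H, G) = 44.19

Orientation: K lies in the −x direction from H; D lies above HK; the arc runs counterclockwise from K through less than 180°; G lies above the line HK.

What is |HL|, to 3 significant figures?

21.3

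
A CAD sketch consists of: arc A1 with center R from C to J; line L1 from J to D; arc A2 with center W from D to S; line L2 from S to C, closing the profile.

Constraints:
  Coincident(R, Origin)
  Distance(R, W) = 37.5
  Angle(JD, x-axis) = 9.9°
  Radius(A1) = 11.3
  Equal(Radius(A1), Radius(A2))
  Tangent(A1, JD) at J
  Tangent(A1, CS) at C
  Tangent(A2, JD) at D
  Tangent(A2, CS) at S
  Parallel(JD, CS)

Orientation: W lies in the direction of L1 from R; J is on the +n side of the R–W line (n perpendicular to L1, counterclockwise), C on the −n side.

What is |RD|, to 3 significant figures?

39.2

The slot axis is L1's direction at 9.9°, so u = (cos 9.9°, sin 9.9°) = (0.985, 0.172) and n = (−sin 9.9°, cos 9.9°) = (-0.172, 0.985). R is at the origin and W lies 37.5 along u from R, so W = 37.5·u = (36.9, 6.45). Tangency of A1 to both parallel lines with radius 11.3 puts J and C at R ± 11.3·n: J = (-1.94, 11.1), C = (1.94, -11.1). Equal radii place D and S the same way about W: D = W + 11.3·n = (35.0, 17.6), S = W − 11.3·n = (38.9, -4.68). Then |RD| = |D − R| = 39.2.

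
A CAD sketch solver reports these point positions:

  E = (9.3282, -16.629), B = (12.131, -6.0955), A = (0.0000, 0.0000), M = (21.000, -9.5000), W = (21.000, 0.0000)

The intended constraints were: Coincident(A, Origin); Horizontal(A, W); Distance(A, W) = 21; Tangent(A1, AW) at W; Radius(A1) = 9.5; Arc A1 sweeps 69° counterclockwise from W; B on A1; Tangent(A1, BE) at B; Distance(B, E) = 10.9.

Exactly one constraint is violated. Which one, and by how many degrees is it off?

Tangent(A1, BE) at B — off by 6.10°.

A = (0.00, 0.00) ✓; A.y = 0.00, W.y = 0.00 ✓; |AW| = 21.00 ✓; ∠(MW, WA) = 90.00° ✓; |MW| = 9.500 ✓; bearing(M→B) − bearing(M→W) = 69.00° ✓; |MB| = 9.500 ✓; ∠(MB, BE) = 83.90° ✗; |BE| = 10.90 ✓.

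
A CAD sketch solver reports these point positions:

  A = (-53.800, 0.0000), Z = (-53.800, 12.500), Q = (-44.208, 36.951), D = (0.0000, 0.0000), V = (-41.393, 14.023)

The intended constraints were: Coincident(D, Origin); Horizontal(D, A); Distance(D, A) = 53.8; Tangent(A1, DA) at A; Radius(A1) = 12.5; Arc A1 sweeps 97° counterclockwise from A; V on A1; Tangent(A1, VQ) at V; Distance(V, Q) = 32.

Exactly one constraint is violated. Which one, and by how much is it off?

Distance(V, Q) = 32 — off by 8.90.

D = (0.00, 0.00) ✓; D.y = 0.00, A.y = 0.00 ✓; |DA| = 53.80 ✓; ∠(ZA, AD) = 90.00° ✓; |ZA| = 12.50 ✓; bearing(Z→V) − bearing(Z→A) = 97.00° ✓; |ZV| = 12.50 ✓; ∠(ZV, VQ) = 90.00° ✓; |VQ| = 23.10 ✗.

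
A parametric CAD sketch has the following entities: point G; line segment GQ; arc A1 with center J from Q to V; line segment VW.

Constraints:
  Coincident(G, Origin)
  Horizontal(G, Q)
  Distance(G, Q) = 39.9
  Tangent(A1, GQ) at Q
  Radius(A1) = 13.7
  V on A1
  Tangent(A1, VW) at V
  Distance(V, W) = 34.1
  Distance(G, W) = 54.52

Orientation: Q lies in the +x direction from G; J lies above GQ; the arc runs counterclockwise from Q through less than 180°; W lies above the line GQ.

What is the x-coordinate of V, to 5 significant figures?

49.796

Checks: |JV| = 13.70 ✓; ∠(JV, VW) = 90.00° ✓; |VW| = 34.10 ✓; |GW| = 54.52 ✓.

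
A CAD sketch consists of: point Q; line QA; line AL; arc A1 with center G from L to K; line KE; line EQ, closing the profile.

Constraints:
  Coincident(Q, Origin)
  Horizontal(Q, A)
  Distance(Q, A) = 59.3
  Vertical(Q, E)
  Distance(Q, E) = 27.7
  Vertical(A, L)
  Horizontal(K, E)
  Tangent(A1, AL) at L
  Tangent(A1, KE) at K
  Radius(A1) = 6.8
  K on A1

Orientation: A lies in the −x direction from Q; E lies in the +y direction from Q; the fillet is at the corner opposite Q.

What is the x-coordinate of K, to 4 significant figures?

-52.50

Q is at the origin; QA is horizontal with |QA| = 59.3 and A on the −x side, so A = (-59.30, 0.000). Q and E share the same x with |QE| = 27.7 and E on the +y side, so E = (0.000, 27.70). The virtual corner opposite Q is at (-59.30, 27.70). Since A1 is tangent to AL there, GL ⟂ AL and since A1 is tangent to KE there, GK ⟂ KE, with radius 6.8, so the center G sits 6.8 in from both sides at G = (-52.50, 20.90). That places the tangent points at L = (-59.30, 20.90) on AL and K = (-52.50, 27.70) on KE. So K.x = -52.50.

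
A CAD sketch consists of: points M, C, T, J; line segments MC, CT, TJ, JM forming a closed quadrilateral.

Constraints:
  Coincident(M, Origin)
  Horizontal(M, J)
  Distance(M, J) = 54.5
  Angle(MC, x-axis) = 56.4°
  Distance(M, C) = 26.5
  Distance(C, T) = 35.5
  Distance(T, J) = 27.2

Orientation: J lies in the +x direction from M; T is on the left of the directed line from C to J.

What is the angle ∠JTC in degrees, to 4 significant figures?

92.19°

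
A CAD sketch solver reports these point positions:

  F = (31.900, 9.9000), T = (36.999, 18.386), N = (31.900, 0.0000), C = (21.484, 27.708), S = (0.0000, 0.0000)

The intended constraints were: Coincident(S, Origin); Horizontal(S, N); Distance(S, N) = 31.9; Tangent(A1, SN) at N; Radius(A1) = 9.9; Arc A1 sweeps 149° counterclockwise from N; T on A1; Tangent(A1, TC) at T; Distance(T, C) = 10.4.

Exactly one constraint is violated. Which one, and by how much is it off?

Distance(T, C) = 10.4 — off by 7.70.

S = (0.00, 0.00) ✓; S.y = 0.00, N.y = 0.00 ✓; |SN| = 31.90 ✓; ∠(FN, NS) = 90.00° ✓; |FN| = 9.900 ✓; bearing(F→T) − bearing(F→N) = 149.0° ✓; |FT| = 9.900 ✓; ∠(FT, TC) = 90.00° ✓; |TC| = 18.10 ✗.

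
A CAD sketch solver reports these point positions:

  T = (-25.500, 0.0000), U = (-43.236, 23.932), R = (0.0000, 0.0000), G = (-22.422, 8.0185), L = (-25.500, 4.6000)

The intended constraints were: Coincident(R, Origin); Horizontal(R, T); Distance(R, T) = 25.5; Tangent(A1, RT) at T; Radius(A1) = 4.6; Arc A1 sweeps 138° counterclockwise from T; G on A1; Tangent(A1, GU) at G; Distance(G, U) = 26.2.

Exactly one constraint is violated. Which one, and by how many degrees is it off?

Tangent(A1, GU) at G — off by 4.60°.

R = (0.00, 0.00) ✓; R.y = 0.00, T.y = 0.00 ✓; |RT| = 25.50 ✓; ∠(LT, TR) = 90.00° ✓; |LT| = 4.600 ✓; bearing(L→G) − bearing(L→T) = 138.0° ✓; |LG| = 4.600 ✓; ∠(LG, GU) = 85.40° ✗; |GU| = 26.20 ✓.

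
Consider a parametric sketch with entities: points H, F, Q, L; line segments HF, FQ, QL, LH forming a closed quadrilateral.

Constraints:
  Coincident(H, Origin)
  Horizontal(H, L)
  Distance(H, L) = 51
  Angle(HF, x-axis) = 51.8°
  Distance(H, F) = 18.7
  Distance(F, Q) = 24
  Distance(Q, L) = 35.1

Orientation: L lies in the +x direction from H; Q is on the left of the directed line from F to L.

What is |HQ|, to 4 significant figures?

42.30

Checks: |FQ| = 24.00 ✓; |QL| = 35.10 ✓.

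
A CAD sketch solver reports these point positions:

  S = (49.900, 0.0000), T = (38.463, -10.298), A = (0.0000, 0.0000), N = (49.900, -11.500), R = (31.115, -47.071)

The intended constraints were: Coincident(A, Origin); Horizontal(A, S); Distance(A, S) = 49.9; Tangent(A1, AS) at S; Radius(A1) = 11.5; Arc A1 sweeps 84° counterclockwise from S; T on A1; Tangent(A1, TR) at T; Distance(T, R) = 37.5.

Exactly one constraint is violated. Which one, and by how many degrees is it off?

Tangent(A1, TR) at T — off by 5.30°.

A = (0.00, 0.00) ✓; A.y = 0.00, S.y = 0.00 ✓; |AS| = 49.90 ✓; ∠(NS, SA) = 90.00° ✓; |NS| = 11.50 ✓; bearing(N→T) − bearing(N→S) = 84.00° ✓; |NT| = 11.50 ✓; ∠(NT, TR) = 95.30° ✗; |TR| = 37.50 ✓.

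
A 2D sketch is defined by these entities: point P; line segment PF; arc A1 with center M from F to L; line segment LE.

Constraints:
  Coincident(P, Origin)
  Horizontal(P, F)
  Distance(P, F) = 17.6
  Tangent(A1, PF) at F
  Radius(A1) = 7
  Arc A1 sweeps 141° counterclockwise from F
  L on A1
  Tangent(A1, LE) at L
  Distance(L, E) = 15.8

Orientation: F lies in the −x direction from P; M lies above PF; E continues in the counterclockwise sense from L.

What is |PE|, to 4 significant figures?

33.91

On A1, F sits at bearing -90° from M; a 141° counterclockwise sweep puts L at bearing 51°, so L = M + 7.0·(cos 51°, sin 51°) = (-13.19, 12.44). A1 meets LE tangentially, so ML is at right angles to LE, so LE runs along (−sin 51°, cos 51°); with |LE| = 15.8, E = (-25.47, 22.38). Then |PE| = |E − P| = 33.91.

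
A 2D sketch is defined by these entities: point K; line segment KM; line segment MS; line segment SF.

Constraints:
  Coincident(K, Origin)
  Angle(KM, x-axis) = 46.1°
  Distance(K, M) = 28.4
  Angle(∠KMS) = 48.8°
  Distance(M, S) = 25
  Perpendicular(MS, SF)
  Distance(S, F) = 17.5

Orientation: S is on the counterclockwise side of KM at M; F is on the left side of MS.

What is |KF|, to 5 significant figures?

7.3872

K is at the origin; KM runs at 46.1° with length 28.4, so M = 28.4·(cos 46.1°, sin 46.1°) = (19.693, 20.464). ∠KMS = 48.8°, so MS runs at 46.1° + (180° − 48.8°) = 177.30° from the x-axis; with |MS| = 25.0, S = M + 25.0·(cos 177.30°, sin 177.30°) = (-5.2796, 21.641). The perpendicularity gives SF at right angles to MS; with |SF| = 17.5 on the left of MS, F = S + 17.5·(-0.047106, -0.99889) = (-6.1040, 4.1607). Then |KF| = |F − K| = 7.3872.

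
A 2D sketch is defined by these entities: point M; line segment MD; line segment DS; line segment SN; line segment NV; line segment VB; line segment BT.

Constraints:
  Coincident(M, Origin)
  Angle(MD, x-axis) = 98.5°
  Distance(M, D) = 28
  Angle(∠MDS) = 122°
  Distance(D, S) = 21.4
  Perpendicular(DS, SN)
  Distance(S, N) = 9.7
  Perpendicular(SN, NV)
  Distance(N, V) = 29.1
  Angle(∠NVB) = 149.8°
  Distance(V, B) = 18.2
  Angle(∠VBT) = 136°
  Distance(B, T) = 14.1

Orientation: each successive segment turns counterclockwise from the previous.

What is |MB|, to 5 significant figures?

24.740

M is at the origin; MD runs at 98.5° with length 28.0, so D = (-4.1387, 27.692). ∠MDS = 122.0° gives DS at 156.50° from the x-axis; with |DS| = 21.4, S = (-23.764, 36.226). The perpendicularity gives SN at right angles to DS, so SN runs at -113.50°; with |SN| = 9.7, N = (-27.632, 27.330). SN ⟂ NV, so NV runs at -23.500°; with |NV| = 29.1, V = (-0.94517, 15.727). ∠NVB = 149.8° gives VB at 6.7000° from the x-axis; with |VB| = 18.2, B = (17.131, 17.850). Then |MB| = |B − M| = 24.740.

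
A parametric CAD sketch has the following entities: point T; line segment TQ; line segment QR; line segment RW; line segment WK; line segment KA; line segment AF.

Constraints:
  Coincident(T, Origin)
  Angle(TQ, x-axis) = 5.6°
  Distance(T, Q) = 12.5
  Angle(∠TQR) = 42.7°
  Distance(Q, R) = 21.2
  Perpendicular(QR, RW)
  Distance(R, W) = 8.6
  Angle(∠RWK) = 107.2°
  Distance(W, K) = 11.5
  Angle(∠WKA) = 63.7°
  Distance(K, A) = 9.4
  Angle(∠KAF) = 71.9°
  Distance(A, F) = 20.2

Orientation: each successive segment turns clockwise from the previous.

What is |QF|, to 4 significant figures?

31.98

∠WKA = 63.7° gives KA at -50.80° from the x-axis; with |KA| = 9.4, A = (2.626, -5.708). ∠KAF = 71.9° gives AF at -158.9° from the x-axis; with |AF| = 20.2, F = (-16.22, -12.98). Then |QF| = |F − Q| = 31.98.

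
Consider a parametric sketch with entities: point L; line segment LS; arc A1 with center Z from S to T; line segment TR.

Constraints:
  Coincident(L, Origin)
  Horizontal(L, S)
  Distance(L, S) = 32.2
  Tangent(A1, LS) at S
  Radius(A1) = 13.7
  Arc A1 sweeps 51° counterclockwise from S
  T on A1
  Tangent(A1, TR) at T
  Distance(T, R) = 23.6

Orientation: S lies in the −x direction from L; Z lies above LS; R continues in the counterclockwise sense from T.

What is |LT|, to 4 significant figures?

22.14

L is at the origin; L and S share the same y with |LS| = 32.2 and S on the −x side, so S = (-32.20, 0.000). Tangency of A1 to LS means the radius ZS is perpendicular to LS, so Z = S + (0, 13.7) = (-32.20, 13.70). On A1, S sits at bearing -90° from Z; a 51° counterclockwise sweep puts T at bearing -39°, so T = Z + 13.7·(cos -39°, sin -39°) = (-21.55, 5.078). Then |LT| = |T − L| = 22.14.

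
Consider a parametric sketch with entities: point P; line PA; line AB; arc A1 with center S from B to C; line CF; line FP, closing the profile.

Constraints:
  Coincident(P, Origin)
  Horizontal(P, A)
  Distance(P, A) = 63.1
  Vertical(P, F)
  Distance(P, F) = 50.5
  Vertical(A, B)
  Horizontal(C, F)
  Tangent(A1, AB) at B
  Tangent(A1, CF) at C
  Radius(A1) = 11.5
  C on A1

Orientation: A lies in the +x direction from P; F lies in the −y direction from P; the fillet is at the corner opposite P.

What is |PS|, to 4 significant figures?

64.68

P is at the origin; P and A share the same y with |PA| = 63.1 and A on the +x side, so A = (63.10, 0.000). PF is vertical with |PF| = 50.5 and F on the −y side, so F = (0.000, -50.50). The virtual corner opposite P is at (63.10, -50.50). Since A1 is tangent to AB there, SB ⟂ AB and the tangent condition forces SC to be normal to CF, with radius 11.5, so the center S sits 11.5 in from both sides at S = (51.60, -39.00). Then |PS| = |S − P| = 64.68.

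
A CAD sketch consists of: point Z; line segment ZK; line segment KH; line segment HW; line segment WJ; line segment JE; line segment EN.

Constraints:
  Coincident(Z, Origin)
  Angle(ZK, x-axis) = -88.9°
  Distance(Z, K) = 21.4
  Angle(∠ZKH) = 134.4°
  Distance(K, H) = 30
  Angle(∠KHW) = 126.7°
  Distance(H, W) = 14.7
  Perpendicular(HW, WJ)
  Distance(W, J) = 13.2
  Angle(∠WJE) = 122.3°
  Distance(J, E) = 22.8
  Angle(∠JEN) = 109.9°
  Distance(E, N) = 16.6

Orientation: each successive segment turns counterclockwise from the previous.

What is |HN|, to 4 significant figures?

23.33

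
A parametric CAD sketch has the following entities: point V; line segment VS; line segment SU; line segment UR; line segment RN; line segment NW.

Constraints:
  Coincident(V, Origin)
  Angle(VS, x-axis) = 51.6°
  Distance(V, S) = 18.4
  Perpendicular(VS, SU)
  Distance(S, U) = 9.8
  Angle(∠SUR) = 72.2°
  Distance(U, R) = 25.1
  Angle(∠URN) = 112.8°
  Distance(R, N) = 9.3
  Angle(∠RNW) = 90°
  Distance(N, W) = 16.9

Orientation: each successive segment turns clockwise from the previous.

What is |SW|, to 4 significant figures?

11.67

V is at the origin; VS runs at 51.6° with length 18.4, so S = (11.43, 14.42). The perpendicularity gives SU at right angles to VS, so SU runs at -38.40°; with |SU| = 9.8, U = (19.11, 8.333). ∠SUR = 72.2° gives UR at -146.2° from the x-axis; with |UR| = 25.1, R = (-1.748, -5.630). ∠URN = 112.8° gives RN at 146.6° from the x-axis; with |RN| = 9.3, N = (-9.512, -0.5108). ∠RNW = 90.0° gives NW at 56.60° from the x-axis; with |NW| = 16.9, W = (-0.2094, 13.60). Then |SW| = |W − S| = 11.67.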